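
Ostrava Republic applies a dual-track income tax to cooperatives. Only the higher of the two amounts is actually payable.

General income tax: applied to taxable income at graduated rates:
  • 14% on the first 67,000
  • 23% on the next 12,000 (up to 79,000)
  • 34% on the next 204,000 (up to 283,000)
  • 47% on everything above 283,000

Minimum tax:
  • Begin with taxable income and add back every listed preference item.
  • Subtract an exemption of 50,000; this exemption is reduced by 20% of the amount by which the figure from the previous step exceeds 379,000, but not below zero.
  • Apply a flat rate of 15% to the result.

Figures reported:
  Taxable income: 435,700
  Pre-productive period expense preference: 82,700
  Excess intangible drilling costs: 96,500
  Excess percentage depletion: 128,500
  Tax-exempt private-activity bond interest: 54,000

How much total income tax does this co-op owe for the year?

General income tax:
  67,000 × 14% = 9,380
  12,000 × 23% = 2,760
  204,000 × 34% = 69,360
  152,700 × 47% = 71,769
  → 153,269

Minimum tax:
  Adjusted income: 435,700 + 82,700 + 96,500 + 128,500 + 54,000 = 797,400
  Exemption: 20% × (797,400 − 379,000) = 83,680 ≥ 50,000, so the exemption is fully phased out
  Base: 797,400 − 0 = 797,400
  797,400 × 15% = 119,610

153,269 > 119,610, so the general income tax governs.

153,269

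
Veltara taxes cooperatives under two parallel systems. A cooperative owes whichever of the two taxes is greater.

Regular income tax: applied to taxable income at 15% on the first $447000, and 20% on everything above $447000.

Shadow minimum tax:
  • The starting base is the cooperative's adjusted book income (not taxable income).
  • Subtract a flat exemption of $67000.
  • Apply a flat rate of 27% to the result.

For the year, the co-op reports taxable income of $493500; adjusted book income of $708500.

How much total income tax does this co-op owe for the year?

Regular income tax:
  $447000 × 15% = $67050
  $46500 × 20% = $9300
  → $76350

Shadow minimum tax:
  Base (adjusted book income): $708500
  Less exemption $67000 → base $641500
  $641500 × 27% = $173205

$173205 > $76350, so the shadow minimum tax is the binding amount.

$173205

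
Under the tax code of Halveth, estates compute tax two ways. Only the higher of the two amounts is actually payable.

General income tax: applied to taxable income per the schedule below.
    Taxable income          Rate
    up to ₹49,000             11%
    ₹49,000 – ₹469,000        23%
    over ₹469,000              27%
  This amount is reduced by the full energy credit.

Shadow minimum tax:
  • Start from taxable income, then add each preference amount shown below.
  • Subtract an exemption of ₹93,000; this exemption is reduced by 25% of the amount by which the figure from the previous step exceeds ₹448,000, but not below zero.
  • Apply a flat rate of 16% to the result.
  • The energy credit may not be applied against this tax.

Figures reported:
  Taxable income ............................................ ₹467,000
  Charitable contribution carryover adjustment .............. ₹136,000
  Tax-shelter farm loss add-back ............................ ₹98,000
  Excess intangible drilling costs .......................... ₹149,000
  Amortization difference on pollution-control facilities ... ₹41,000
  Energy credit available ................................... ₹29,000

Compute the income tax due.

₹142,560

Shadow minimum tax:
  Adjusted income: ₹467,000 + ₹136,000 + ₹98,000 + ₹149,000 + ₹41,000 = ₹891,000
  Exemption: 25% × (₹891,000 − ₹448,000) = ₹110,750 ≥ ₹93,000, so the exemption is fully phased out
  Base: ₹891,000 − ₹0 = ₹891,000
  ₹891,000 × 16% = ₹142,560

General income tax:
  ₹49,000 × 11% = ₹5,390
  ₹418,000 × 23% = ₹96,140
  → ₹101,530
  Less energy credit ₹29,000 → ₹72,530

₹142,560 > ₹72,530, so the shadow minimum tax is the binding amount.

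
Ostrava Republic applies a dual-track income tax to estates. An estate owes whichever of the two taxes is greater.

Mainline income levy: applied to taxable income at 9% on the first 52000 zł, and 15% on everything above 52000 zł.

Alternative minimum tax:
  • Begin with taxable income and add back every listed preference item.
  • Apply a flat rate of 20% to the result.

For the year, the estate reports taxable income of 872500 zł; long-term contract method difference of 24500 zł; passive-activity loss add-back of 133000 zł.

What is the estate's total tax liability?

206000 zł

Mainline income levy:
  52000 zł × 9% = 4680 zł
  820500 zł × 15% = 123075 zł
  → 127755 zł

Alternative minimum tax:
  Adjusted income: 872500 zł + 24500 zł + 133000 zł = 1030000 zł
  1030000 zł × 20% = 206000 zł

206000 zł > 127755 zł, so the alternative minimum tax is the binding amount.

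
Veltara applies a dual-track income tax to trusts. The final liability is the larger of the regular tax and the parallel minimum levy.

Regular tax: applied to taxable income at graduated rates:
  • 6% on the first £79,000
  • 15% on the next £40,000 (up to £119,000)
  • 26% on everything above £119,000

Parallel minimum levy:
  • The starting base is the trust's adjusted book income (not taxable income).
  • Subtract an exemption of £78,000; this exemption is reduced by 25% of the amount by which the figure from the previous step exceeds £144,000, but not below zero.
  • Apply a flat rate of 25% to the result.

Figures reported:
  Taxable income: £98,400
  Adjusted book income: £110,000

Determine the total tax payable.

Regular tax:
  £79,000 × 6% = £4,740
  £19,400 × 15% = £2,910
  → £7,650

Parallel minimum levy:
  Base (adjusted book income): £110,000
  Exemption: £110,000 ≤ £144,000, so full £78,000 applies
  Base: £110,000 − £78,000 = £32,000
  £32,000 × 25% = £8,000

£8,000 > £7,650, so the parallel minimum levy is the binding amount.

£8,000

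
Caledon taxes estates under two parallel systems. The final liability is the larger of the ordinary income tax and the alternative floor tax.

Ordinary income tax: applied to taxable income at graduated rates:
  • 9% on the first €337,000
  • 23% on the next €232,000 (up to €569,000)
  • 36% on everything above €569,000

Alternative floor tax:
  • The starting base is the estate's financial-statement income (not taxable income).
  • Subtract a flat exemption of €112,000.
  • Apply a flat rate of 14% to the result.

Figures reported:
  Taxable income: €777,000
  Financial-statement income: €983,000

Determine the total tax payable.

€158,570

Alternative floor tax:
  Base (financial-statement income): €983,000
  Less exemption €112,000 → base €871,000
  €871,000 × 14% = €121,940

Ordinary income tax:
  €337,000 × 9% = €30,330
  €232,000 × 23% = €53,360
  €208,000 × 36% = €74,880
  → €158,570

€158,570 > €121,940, so the ordinary income tax governs.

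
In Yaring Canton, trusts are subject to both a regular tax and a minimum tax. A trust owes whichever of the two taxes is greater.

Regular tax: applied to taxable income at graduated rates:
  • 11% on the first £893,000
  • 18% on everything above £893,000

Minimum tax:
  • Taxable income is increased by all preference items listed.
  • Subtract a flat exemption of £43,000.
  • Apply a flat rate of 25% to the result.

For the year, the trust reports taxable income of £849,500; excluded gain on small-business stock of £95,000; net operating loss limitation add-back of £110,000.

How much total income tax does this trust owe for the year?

Regular tax:
  £849,500 × 11% = £93,445

Minimum tax:
  Adjusted income: £849,500 + £95,000 + £110,000 = £1,054,500
  Less exemption £43,000 → base £1,011,500
  £1,011,500 × 25% = £252,875

£252,875 > £93,445, so the minimum tax is the binding amount.

£252,875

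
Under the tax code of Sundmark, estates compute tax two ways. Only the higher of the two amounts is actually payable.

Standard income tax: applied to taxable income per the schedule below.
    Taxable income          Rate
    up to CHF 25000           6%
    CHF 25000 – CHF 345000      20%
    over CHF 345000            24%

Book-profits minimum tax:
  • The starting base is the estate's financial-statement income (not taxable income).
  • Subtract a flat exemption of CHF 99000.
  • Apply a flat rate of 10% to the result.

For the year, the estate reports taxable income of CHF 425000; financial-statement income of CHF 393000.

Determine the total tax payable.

Standard income tax:
  CHF 25000 × 6% = CHF 1500
  CHF 320000 × 20% = CHF 64000
  CHF 80000 × 24% = CHF 19200
  → CHF 84700

Book-profits minimum tax:
  Base (financial-statement income): CHF 393000
  Less exemption CHF 99000 → base CHF 294000
  CHF 294000 × 10% = CHF 29400

CHF 84700 > CHF 29400, so the standard income tax governs.

CHF 84700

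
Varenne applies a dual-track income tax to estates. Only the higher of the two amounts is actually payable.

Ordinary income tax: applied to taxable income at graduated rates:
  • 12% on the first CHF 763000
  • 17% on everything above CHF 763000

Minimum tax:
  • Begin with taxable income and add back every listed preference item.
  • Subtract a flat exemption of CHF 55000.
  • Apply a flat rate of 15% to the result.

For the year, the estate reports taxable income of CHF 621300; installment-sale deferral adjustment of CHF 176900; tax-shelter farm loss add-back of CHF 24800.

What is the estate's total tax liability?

CHF 115200

Ordinary income tax:
  CHF 621300 × 12% = CHF 74556

Minimum tax:
  Adjusted income: CHF 621300 + CHF 176900 + CHF 24800 = CHF 823000
  Less exemption CHF 55000 → base CHF 768000
  CHF 768000 × 15% = CHF 115200

CHF 115200 > CHF 74556, so the minimum tax is the binding amount.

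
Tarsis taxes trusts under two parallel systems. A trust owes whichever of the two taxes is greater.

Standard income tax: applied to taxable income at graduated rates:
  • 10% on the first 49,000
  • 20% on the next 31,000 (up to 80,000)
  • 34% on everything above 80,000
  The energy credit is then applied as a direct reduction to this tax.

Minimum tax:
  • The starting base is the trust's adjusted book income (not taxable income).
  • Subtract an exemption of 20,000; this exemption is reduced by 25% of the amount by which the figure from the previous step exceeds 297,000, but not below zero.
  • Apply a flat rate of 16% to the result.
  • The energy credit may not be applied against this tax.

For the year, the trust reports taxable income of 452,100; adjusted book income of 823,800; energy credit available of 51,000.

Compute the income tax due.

131,808

Minimum tax:
  Base (adjusted book income): 823,800
  Exemption: 25% × (823,800 − 297,000) = 131,700 ≥ 20,000, so the exemption is fully phased out
  Base: 823,800 − 0 = 823,800
  823,800 × 16% = 131,808

Standard income tax:
  49,000 × 10% = 4,900
  31,000 × 20% = 6,200
  372,100 × 34% = 126,514
  → 137,614
  Less energy credit 51,000 → 86,614

131,808 > 86,614, so the minimum tax is the binding amount.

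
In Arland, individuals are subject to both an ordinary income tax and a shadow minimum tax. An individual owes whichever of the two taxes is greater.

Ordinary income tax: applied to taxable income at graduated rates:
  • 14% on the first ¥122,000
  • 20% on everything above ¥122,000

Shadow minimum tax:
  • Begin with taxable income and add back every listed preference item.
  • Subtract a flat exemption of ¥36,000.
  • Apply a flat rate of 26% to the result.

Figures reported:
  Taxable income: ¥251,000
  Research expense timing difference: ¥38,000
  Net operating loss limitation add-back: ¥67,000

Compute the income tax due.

¥83,200

Shadow minimum tax:
  Adjusted income: ¥251,000 + ¥38,000 + ¥67,000 = ¥356,000
  Less exemption ¥36,000 → base ¥320,000
  ¥320,000 × 26% = ¥83,200

Ordinary income tax:
  ¥122,000 × 14% = ¥17,080
  ¥129,000 × 20% = ¥25,800
  → ¥42,880

¥83,200 > ¥42,880, so the shadow minimum tax is the binding amount.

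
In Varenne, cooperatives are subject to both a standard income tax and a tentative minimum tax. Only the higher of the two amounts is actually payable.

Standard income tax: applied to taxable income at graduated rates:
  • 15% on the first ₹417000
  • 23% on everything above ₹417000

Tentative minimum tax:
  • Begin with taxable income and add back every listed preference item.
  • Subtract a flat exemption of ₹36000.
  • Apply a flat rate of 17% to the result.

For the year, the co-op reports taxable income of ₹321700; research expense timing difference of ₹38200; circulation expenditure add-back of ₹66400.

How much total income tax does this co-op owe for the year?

Tentative minimum tax:
  Adjusted income: ₹321700 + ₹38200 + ₹66400 = ₹426300
  Less exemption ₹36000 → base ₹390300
  ₹390300 × 17% = ₹66351

Standard income tax:
  ₹321700 × 15% = ₹48255

₹66351 > ₹48255, so the tentative minimum tax is the binding amount.

₹66351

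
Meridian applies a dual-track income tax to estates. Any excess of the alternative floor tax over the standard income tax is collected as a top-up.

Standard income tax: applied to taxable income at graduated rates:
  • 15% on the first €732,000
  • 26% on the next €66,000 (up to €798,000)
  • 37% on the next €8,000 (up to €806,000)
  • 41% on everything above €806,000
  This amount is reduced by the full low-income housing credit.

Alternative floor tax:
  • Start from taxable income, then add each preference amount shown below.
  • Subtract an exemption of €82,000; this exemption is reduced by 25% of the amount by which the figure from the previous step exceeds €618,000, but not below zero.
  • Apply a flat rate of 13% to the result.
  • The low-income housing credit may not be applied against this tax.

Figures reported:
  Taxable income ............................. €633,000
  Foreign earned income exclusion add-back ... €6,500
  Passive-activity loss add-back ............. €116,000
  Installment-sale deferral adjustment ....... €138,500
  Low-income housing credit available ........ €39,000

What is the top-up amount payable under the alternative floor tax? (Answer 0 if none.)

€58,580

Alternative floor tax:
  Adjusted income: €633,000 + €6,500 + €116,000 + €138,500 = €894,000
  Exemption: €82,000 − 25% × (€894,000 − €618,000) = €82,000 − €69,000 = €13,000
  Base: €894,000 − €13,000 = €881,000
  €881,000 × 13% = €114,530

Standard income tax:
  €633,000 × 15% = €94,950
  Less low-income housing credit €39,000 → €55,950

Excess of alternative floor tax over standard income tax: €114,530 − €55,950 = €58,580.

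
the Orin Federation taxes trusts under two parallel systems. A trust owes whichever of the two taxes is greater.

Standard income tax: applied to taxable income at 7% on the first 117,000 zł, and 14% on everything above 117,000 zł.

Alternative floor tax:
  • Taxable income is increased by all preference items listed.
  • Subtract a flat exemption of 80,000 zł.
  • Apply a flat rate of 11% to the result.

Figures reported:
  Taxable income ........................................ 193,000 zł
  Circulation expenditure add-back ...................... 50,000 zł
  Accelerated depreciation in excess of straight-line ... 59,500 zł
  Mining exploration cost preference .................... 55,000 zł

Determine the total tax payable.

30,525 zł

Alternative floor tax:
  Adjusted income: 193,000 zł + 50,000 zł + 59,500 zł + 55,000 zł = 357,500 zł
  Less exemption 80,000 zł → base 277,500 zł
  277,500 zł × 11% = 30,525 zł

Standard income tax:
  117,000 zł × 7% = 8,190 zł
  76,000 zł × 14% = 10,640 zł
  → 18,830 zł

30,525 zł > 18,830 zł, so the alternative floor tax is the binding amount.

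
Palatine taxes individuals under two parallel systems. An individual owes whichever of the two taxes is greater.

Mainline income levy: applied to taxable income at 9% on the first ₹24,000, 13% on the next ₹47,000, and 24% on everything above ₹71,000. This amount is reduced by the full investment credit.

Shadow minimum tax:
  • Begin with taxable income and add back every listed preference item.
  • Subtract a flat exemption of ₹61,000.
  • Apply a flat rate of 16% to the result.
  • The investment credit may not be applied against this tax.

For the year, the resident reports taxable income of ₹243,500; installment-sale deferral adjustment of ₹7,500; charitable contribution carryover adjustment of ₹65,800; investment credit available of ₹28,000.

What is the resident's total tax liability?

₹40,928

Mainline income levy:
  ₹24,000 × 9% = ₹2,160
  ₹47,000 × 13% = ₹6,110
  ₹172,500 × 24% = ₹41,400
  → ₹49,670
  Less investment credit ₹28,000 → ₹21,670

Shadow minimum tax:
  Adjusted income: ₹243,500 + ₹7,500 + ₹65,800 = ₹316,800
  Less exemption ₹61,000 → base ₹255,800
  ₹255,800 × 16% = ₹40,928

₹40,928 > ₹21,670, so the shadow minimum tax is the binding amount.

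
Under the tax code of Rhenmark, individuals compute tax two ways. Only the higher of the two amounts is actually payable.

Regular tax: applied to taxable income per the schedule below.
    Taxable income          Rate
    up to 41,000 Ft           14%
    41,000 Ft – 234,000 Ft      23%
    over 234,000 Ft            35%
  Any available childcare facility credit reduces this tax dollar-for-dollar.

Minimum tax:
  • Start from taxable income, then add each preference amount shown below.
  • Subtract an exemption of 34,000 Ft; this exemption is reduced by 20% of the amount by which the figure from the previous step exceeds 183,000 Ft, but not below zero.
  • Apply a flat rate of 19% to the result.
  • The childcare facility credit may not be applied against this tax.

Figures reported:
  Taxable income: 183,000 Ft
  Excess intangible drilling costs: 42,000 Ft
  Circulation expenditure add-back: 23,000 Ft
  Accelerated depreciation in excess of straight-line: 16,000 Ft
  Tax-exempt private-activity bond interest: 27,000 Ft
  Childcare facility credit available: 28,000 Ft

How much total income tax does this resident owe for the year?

Regular tax:
  41,000 Ft × 14% = 5,740 Ft
  142,000 Ft × 23% = 32,660 Ft
  → 38,400 Ft
  Less childcare facility credit 28,000 Ft → 10,400 Ft

Minimum tax:
  Adjusted income: 183,000 Ft + 42,000 Ft + 23,000 Ft + 16,000 Ft + 27,000 Ft = 291,000 Ft
  Exemption: 34,000 Ft − 20% × (291,000 Ft − 183,000 Ft) = 34,000 Ft − 21,600 Ft = 12,400 Ft
  Base: 291,000 Ft − 12,400 Ft = 278,600 Ft
  278,600 Ft × 19% = 52,934 Ft

52,934 Ft > 10,400 Ft, so the minimum tax is the binding amount.

52,934 Ft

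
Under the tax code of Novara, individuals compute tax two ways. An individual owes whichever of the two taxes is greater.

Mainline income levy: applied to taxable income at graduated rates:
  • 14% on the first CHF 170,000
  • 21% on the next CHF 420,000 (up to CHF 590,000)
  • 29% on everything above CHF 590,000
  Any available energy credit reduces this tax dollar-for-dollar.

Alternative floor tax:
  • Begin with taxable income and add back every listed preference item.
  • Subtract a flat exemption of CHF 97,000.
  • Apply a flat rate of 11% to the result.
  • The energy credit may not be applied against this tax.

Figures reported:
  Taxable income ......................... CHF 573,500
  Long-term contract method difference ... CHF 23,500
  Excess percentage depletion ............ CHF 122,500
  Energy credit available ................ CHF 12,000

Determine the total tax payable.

CHF 96,535

Mainline income levy:
  CHF 170,000 × 14% = CHF 23,800
  CHF 403,500 × 21% = CHF 84,735
  → CHF 108,535
  Less energy credit CHF 12,000 → CHF 96,535

Alternative floor tax:
  Adjusted income: CHF 573,500 + CHF 23,500 + CHF 122,500 = CHF 719,500
  Less exemption CHF 97,000 → base CHF 622,500
  CHF 622,500 × 11% = CHF 68,475

CHF 96,535 > CHF 68,475, so the mainline income levy governs.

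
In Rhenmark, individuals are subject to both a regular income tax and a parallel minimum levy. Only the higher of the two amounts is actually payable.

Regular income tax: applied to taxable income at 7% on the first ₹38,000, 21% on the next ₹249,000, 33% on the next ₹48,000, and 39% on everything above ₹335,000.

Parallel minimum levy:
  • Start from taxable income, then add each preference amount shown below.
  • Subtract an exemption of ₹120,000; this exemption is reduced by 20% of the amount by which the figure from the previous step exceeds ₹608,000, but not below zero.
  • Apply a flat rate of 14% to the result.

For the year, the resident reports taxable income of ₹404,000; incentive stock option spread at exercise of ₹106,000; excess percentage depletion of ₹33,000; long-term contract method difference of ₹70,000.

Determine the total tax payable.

Regular income tax:
  ₹38,000 × 7% = ₹2,660
  ₹249,000 × 21% = ₹52,290
  ₹48,000 × 33% = ₹15,840
  ₹69,000 × 39% = ₹26,910
  → ₹97,700

Parallel minimum levy:
  Adjusted income: ₹404,000 + ₹106,000 + ₹33,000 + ₹70,000 = ₹613,000
  Exemption: ₹120,000 − 20% × (₹613,000 − ₹608,000) = ₹120,000 − ₹1,000 = ₹119,000
  Base: ₹613,000 − ₹119,000 = ₹494,000
  ₹494,000 × 14% = ₹69,160

₹97,700 > ₹69,160, so the regular income tax governs.

₹97,700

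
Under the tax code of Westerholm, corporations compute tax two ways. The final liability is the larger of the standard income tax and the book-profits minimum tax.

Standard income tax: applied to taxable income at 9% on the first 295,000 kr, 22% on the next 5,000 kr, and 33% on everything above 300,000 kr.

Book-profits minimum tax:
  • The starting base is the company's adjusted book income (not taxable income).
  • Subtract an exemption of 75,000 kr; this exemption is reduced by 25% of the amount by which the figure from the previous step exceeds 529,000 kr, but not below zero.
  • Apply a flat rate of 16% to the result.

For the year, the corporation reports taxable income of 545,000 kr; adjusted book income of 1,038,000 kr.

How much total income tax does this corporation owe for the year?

166,080 kr

Book-profits minimum tax:
  Base (adjusted book income): 1,038,000 kr
  Exemption: 25% × (1,038,000 kr − 529,000 kr) = 127,250 kr ≥ 75,000 kr, so the exemption is fully phased out
  Base: 1,038,000 kr − 0 kr = 1,038,000 kr
  1,038,000 kr × 16% = 166,080 kr

Standard income tax:
  295,000 kr × 9% = 26,550 kr
  5,000 kr × 22% = 1,100 kr
  245,000 kr × 33% = 80,850 kr
  → 108,500 kr

166,080 kr > 108,500 kr, so the book-profits minimum tax is the binding amount.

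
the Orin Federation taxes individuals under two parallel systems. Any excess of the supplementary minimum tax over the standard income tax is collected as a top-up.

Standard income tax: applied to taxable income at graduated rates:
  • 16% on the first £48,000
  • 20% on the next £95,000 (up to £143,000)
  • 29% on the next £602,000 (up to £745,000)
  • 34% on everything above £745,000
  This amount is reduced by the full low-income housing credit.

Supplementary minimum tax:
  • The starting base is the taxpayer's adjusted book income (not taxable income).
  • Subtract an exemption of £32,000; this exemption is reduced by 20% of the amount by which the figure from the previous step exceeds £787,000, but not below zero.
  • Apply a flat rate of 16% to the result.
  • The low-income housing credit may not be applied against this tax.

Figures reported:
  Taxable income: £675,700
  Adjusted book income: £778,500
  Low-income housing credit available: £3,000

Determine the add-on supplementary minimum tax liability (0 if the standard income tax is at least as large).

Supplementary minimum tax:
  Base (adjusted book income): £778,500
  Exemption: £778,500 ≤ £787,000, so full £32,000 applies
  Base: £778,500 − £32,000 = £746,500
  £746,500 × 16% = £119,440

Standard income tax:
  £48,000 × 16% = £7,680
  £95,000 × 20% = £19,000
  £532,700 × 29% = £154,483
  → £181,163
  Less low-income housing credit £3,000 → £178,163

£119,440 ≤ £178,163, so no add-on is due.

£0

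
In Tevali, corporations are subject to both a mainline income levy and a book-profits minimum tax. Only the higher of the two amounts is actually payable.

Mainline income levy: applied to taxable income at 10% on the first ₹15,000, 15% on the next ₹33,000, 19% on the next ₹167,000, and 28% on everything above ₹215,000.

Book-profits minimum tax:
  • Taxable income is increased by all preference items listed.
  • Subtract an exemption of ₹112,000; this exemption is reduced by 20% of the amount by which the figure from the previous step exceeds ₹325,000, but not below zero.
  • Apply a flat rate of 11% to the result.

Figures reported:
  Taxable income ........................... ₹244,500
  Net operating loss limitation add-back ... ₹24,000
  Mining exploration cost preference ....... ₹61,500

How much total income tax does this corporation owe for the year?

Mainline income levy:
  ₹15,000 × 10% = ₹1,500
  ₹33,000 × 15% = ₹4,950
  ₹167,000 × 19% = ₹31,730
  ₹29,500 × 28% = ₹8,260
  → ₹46,440

Book-profits minimum tax:
  Adjusted income: ₹244,500 + ₹24,000 + ₹61,500 = ₹330,000
  Exemption: ₹112,000 − 20% × (₹330,000 − ₹325,000) = ₹112,000 − ₹1,000 = ₹111,000
  Base: ₹330,000 − ₹111,000 = ₹219,000
  ₹219,000 × 11% = ₹24,090

₹46,440 > ₹24,090, so the mainline income levy governs.

₹46,440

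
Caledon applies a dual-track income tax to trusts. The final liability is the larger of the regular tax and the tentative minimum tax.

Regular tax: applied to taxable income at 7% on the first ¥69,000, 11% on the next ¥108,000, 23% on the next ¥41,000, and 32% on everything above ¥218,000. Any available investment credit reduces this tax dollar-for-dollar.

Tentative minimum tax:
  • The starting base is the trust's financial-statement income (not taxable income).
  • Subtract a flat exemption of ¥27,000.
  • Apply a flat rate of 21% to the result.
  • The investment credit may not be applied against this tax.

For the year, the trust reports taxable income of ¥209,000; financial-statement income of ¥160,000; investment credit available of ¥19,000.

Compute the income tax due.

¥27,930

Regular tax:
  ¥69,000 × 7% = ¥4,830
  ¥108,000 × 11% = ¥11,880
  ¥32,000 × 23% = ¥7,360
  → ¥24,070
  Less investment credit ¥19,000 → ¥5,070

Tentative minimum tax:
  Base (financial-statement income): ¥160,000
  Less exemption ¥27,000 → base ¥133,000
  ¥133,000 × 21% = ¥27,930

¥27,930 > ¥5,070, so the tentative minimum tax is the binding amount.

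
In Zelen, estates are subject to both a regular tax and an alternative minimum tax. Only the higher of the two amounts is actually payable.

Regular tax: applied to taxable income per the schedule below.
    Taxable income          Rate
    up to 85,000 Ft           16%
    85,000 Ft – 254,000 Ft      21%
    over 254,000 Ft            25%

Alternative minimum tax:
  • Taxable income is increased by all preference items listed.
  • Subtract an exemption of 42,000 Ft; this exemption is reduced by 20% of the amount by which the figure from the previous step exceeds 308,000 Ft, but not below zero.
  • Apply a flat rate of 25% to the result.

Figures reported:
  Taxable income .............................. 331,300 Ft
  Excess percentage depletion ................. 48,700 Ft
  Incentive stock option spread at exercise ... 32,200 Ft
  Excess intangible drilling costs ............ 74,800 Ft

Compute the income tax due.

Alternative minimum tax:
  Adjusted income: 331,300 Ft + 48,700 Ft + 32,200 Ft + 74,800 Ft = 487,000 Ft
  Exemption: 42,000 Ft − 20% × (487,000 Ft − 308,000 Ft) = 42,000 Ft − 35,800 Ft = 6,200 Ft
  Base: 487,000 Ft − 6,200 Ft = 480,800 Ft
  480,800 Ft × 25% = 120,200 Ft

Regular tax:
  85,000 Ft × 16% = 13,600 Ft
  169,000 Ft × 21% = 35,490 Ft
  77,300 Ft × 25% = 19,325 Ft
  → 68,415 Ft

120,200 Ft > 68,415 Ft, so the alternative minimum tax is the binding amount.

120,200 Ft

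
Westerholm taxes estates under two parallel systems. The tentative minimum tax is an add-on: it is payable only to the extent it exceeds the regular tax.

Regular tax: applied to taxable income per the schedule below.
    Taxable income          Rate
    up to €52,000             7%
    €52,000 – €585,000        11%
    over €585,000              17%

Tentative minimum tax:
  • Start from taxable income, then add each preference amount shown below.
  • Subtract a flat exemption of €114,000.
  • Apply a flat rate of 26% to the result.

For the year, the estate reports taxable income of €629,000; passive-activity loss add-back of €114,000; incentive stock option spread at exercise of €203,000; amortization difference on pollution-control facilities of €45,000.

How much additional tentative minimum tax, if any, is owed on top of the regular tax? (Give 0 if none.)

Tentative minimum tax:
  Adjusted income: €629,000 + €114,000 + €203,000 + €45,000 = €991,000
  Less exemption €114,000 → base €877,000
  €877,000 × 26% = €228,020

Regular tax:
  €52,000 × 7% = €3,640
  €533,000 × 11% = €58,630
  €44,000 × 17% = €7,480
  → €69,750

Excess of tentative minimum tax over regular tax: €228,020 − €69,750 = €158,270.

€158,270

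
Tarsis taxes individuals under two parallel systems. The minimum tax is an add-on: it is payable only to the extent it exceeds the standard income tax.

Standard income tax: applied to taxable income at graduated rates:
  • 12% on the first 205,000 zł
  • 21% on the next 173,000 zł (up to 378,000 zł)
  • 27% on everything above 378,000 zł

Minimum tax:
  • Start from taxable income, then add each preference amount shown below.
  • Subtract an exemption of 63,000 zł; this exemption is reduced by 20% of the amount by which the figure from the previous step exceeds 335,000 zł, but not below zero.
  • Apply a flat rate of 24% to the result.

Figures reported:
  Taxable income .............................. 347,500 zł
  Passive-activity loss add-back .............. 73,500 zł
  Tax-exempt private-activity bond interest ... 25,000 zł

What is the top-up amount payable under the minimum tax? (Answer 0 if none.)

42,723 zł

Standard income tax:
  205,000 zł × 12% = 24,600 zł
  142,500 zł × 21% = 29,925 zł
  → 54,525 zł

Minimum tax:
  Adjusted income: 347,500 zł + 73,500 zł + 25,000 zł = 446,000 zł
  Exemption: 63,000 zł − 20% × (446,000 zł − 335,000 zł) = 63,000 zł − 22,200 zł = 40,800 zł
  Base: 446,000 zł − 40,800 zł = 405,200 zł
  405,200 zł × 24% = 97,248 zł

Excess of minimum tax over standard income tax: 97,248 zł − 54,525 zł = 42,723 zł.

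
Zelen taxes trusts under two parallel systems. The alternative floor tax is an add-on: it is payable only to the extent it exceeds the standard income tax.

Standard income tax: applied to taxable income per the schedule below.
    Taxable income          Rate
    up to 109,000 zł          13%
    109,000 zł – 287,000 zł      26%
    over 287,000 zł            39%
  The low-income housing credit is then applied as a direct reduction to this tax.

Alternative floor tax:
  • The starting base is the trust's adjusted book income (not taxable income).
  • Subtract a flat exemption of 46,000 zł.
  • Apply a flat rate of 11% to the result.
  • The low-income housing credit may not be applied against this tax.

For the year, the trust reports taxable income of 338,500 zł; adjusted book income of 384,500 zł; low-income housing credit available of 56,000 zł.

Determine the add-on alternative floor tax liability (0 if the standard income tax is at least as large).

12,700 zł

Alternative floor tax:
  Base (adjusted book income): 384,500 zł
  Less exemption 46,000 zł → base 338,500 zł
  338,500 zł × 11% = 37,235 zł

Standard income tax:
  109,000 zł × 13% = 14,170 zł
  178,000 zł × 26% = 46,280 zł
  51,500 zł × 39% = 20,085 zł
  → 80,535 zł
  Less low-income housing credit 56,000 zł → 24,535 zł

Excess of alternative floor tax over standard income tax: 37,235 zł − 24,535 zł = 12,700 zł.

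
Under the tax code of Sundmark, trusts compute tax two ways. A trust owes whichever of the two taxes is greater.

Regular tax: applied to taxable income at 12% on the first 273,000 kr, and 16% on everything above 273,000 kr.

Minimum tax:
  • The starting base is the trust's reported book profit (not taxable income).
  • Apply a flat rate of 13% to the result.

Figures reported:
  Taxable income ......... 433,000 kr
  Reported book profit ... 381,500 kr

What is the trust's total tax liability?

Minimum tax:
  Base (reported book profit): 381,500 kr
  381,500 kr × 13% = 49,595 kr

Regular tax:
  273,000 kr × 12% = 32,760 kr
  160,000 kr × 16% = 25,600 kr
  → 58,360 kr

58,360 kr > 49,595 kr, so the regular tax governs.

58,360 kr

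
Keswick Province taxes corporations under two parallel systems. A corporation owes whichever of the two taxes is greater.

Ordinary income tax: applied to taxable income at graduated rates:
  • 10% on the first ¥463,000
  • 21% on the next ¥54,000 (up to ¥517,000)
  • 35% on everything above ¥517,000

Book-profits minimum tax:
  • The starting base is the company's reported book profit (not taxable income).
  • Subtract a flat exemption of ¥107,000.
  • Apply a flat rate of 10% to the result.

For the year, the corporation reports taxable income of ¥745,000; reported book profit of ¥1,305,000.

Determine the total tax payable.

Book-profits minimum tax:
  Base (reported book profit): ¥1,305,000
  Less exemption ¥107,000 → base ¥1,198,000
  ¥1,198,000 × 10% = ¥119,800

Ordinary income tax:
  ¥463,000 × 10% = ¥46,300
  ¥54,000 × 21% = ¥11,340
  ¥228,000 × 35% = ¥79,800
  → ¥137,440

¥137,440 > ¥119,800, so the ordinary income tax governs.

¥137,440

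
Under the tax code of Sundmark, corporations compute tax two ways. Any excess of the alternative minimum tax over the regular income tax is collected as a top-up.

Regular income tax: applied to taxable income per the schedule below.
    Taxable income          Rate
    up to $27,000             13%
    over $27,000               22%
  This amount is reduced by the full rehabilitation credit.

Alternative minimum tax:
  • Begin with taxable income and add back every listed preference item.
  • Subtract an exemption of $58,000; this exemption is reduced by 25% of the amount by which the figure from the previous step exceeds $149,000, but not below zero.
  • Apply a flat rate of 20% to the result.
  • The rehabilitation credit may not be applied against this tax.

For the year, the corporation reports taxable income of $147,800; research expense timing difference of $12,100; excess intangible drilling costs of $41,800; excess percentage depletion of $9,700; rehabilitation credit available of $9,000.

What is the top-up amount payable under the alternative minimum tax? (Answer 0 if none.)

$12,714

Regular income tax:
  $27,000 × 13% = $3,510
  $120,800 × 22% = $26,576
  → $30,086
  Less rehabilitation credit $9,000 → $21,086

Alternative minimum tax:
  Adjusted income: $147,800 + $12,100 + $41,800 + $9,700 = $211,400
  Exemption: $58,000 − 25% × ($211,400 − $149,000) = $58,000 − $15,600 = $42,400
  Base: $211,400 − $42,400 = $169,000
  $169,000 × 20% = $33,800

Excess of alternative minimum tax over regular income tax: $33,800 − $21,086 = $12,714.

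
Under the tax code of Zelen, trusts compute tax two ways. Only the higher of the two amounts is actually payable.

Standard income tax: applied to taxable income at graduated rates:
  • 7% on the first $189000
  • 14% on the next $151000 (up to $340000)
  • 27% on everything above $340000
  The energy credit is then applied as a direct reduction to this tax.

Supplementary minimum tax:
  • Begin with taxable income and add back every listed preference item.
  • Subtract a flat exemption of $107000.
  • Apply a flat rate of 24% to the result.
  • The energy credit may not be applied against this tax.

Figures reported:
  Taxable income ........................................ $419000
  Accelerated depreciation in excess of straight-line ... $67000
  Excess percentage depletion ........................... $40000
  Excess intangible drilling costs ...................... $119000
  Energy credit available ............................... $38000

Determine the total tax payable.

Supplementary minimum tax:
  Adjusted income: $419000 + $67000 + $40000 + $119000 = $645000
  Less exemption $107000 → base $538000
  $538000 × 24% = $129120

Standard income tax:
  $189000 × 7% = $13230
  $151000 × 14% = $21140
  $79000 × 27% = $21330
  → $55700
  Less energy credit $38000 → $17700

$129120 > $17700, so the supplementary minimum tax is the binding amount.

$129120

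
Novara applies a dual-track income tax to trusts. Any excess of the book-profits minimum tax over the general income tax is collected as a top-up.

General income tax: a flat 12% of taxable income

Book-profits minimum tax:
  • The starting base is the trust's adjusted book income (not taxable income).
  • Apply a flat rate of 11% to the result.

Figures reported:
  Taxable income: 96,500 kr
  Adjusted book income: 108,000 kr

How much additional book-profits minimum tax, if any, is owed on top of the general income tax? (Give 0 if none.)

General income tax:
  96,500 kr × 12% = 11,580 kr

Book-profits minimum tax:
  Base (adjusted book income): 108,000 kr
  108,000 kr × 11% = 11,880 kr

Excess of book-profits minimum tax over general income tax: 11,880 kr − 11,580 kr = 300 kr.

300 kr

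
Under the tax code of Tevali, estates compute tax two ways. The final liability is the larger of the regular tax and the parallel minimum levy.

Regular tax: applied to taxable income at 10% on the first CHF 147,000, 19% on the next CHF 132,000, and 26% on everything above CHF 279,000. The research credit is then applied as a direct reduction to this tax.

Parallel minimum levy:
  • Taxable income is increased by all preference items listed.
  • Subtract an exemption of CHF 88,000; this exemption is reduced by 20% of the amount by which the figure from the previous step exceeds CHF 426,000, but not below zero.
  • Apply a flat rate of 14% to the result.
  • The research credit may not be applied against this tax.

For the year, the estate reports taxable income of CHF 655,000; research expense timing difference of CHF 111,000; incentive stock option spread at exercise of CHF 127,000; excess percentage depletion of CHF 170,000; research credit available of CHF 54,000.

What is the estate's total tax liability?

CHF 148,820

Regular tax:
  CHF 147,000 × 10% = CHF 14,700
  CHF 132,000 × 19% = CHF 25,080
  CHF 376,000 × 26% = CHF 97,760
  → CHF 137,540
  Less research credit CHF 54,000 → CHF 83,540

Parallel minimum levy:
  Adjusted income: CHF 655,000 + CHF 111,000 + CHF 127,000 + CHF 170,000 = CHF 1,063,000
  Exemption: 20% × (CHF 1,063,000 − CHF 426,000) = CHF 127,400 ≥ CHF 88,000, so the exemption is fully phased out
  Base: CHF 1,063,000 − CHF 0 = CHF 1,063,000
  CHF 1,063,000 × 14% = CHF 148,820

CHF 148,820 > CHF 83,540, so the parallel minimum levy is the binding amount.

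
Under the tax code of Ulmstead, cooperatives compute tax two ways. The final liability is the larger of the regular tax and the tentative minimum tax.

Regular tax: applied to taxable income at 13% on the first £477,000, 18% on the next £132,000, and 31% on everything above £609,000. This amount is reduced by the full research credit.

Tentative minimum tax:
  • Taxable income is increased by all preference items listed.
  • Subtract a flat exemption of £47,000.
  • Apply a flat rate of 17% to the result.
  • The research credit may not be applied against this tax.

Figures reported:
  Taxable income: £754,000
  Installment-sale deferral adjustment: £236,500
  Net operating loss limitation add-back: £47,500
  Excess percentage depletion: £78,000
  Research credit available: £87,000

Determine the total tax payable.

£181,730

Tentative minimum tax:
  Adjusted income: £754,000 + £236,500 + £47,500 + £78,000 = £1,116,000
  Less exemption £47,000 → base £1,069,000
  £1,069,000 × 17% = £181,730

Regular tax:
  £477,000 × 13% = £62,010
  £132,000 × 18% = £23,760
  £145,000 × 31% = £44,950
  → £130,720
  Less research credit £87,000 → £43,720

£181,730 > £43,720, so the tentative minimum tax is the binding amount.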